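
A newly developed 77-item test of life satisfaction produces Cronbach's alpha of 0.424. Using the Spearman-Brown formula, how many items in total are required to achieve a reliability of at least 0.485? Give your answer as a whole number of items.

n = 0.485 × (1 − 0.424) / [ 0.424 × (1 − 0.485) ]
  = 0.279360 / 0.218360 = 1.2794
1.2794 × 77 = 98.51 → 99 items

99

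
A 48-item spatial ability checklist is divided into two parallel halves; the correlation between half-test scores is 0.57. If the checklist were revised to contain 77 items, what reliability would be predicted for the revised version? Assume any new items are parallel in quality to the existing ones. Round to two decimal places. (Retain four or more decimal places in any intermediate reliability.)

First correct the split-half correlation to full-test reliability: r_full = 2 × 0.57 / (1 + 0.57) ≈ 0.7261
Length factor from 48 to 77 items: n = 77/48 = 1.6042
r_new = n·r_full / (1 + (n − 1)·r_full) = 1.1648 / 1.4387 ≈ 0.8096

0.81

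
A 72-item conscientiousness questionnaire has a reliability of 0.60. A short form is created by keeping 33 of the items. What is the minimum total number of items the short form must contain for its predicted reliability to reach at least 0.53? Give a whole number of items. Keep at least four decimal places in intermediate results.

55

First, r for the 33-item form: n = 33/72 = 0.4583, so r_33 = 0.4583·0.60/(1 + (0.4583 − 1)·0.60) = 0.4074
Length factor from the short form to reach 0.53: n' = 0.53(1 − 0.4074) / [0.4074(1 − 0.53)] ≈ 1.6403
Total items = 1.6403 × 33 = 54.13, rounded up to 55.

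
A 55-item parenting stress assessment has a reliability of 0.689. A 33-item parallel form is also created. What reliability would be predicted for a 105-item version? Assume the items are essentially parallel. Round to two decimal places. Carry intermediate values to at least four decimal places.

Only the ratio of lengths matters: n = 105/55 = 1.9091
r_{105} = n·r / (1 + (n − 1)·r) = 1.3154 / 1.6264 ≈ 0.8088

0.81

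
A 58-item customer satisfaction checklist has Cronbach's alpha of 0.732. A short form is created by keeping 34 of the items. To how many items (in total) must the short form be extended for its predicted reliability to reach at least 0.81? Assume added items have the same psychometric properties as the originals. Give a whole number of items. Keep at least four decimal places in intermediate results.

91

Short-form reliability: n = 34/58 = 0.5862; r_34 = n·r/(1+(n−1)r) ≈ 0.6155
Length factor from the short form to reach 0.81: n' = 0.81(1 − 0.6155) / [0.6155(1 − 0.81)] ≈ 2.6632
Items = 2.6632 × 34 ≈ 90.55 → 91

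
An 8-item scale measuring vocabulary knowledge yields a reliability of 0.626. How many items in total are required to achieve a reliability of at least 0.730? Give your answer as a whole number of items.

13

n = 0.730(1 − 0.626) / [0.626(1 − 0.730)]
  = 0.273020 / 0.169020 = 1.6153
1.6153 × 8 = 12.92 → 13 items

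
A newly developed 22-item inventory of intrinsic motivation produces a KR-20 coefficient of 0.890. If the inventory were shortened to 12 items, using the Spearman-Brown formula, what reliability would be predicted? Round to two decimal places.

n = 12/22 = 0.5455
By Spearman-Brown, r_new = n r / (1 + (n − 1) r).
r_new = 0.5455·0.890 / [1 + (0.5455 − 1)·0.890]
     = 0.4855 / 0.5955 = 0.8153

0.82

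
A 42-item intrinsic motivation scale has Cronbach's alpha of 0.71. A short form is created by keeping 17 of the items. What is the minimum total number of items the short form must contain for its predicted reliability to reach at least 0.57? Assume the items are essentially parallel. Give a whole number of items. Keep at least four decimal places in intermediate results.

23

First, r for the 17-item form: n = 17/42 = 0.4048, so r_17 = 0.4048·0.71/(1 + (0.4048 − 1)·0.71) = 0.4978
Then solve for n' with r_old = 0.4978, r_target = 0.57: n' = 0.57(1 − 0.4978)/[0.4978(1 − 0.57)] = 1.3373
Total items = 1.3373 × 17 = 22.73, rounded up to 23.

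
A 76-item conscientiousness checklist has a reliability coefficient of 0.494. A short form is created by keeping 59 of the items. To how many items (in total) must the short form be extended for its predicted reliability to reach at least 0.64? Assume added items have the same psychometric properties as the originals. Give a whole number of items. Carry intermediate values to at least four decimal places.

First, r for the 59-item form: n = 59/76 = 0.7763, so r_59 = 0.7763·0.494/(1 + (0.7763 − 1)·0.494) = 0.4311
Length factor from the short form to reach 0.64: n' = 0.64(1 − 0.4311) / [0.4311(1 − 0.64)] ≈ 2.3460
Items = 2.3460 × 59 ≈ 138.41 → 139

139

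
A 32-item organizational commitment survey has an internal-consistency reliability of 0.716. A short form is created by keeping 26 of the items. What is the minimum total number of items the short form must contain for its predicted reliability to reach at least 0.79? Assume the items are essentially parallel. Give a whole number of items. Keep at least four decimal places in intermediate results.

48

First, r for the 26-item form: n = 26/32 = 0.8125, so r_26 = 0.8125·0.716/(1 + (0.8125 − 1)·0.716) = 0.6720
Then solve for n' with r_old = 0.6720, r_target = 0.79: n' = 0.79(1 − 0.6720)/[0.6720(1 − 0.79)] = 1.8362
Total items = 1.8362 × 26 = 47.74, rounded up to 48.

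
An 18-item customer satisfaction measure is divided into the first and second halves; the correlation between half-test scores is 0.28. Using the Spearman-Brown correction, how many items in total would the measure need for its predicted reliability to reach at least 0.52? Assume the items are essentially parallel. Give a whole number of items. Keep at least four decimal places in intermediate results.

Corrected full-test reliability: r_full = 2 × 0.28 / (1 + 0.28) ≈ 0.4375
Solve Spearman-Brown for n: n = 0.52(1 − 0.4375) / [0.4375(1 − 0.52)] = 1.3929
Required items = 1.3929 × 18 = 25.07, so 26 items.

26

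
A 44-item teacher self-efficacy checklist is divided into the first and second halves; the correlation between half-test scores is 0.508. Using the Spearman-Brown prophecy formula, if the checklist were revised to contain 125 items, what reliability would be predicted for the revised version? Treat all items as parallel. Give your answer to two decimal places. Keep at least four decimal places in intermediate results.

Spearman-Brown correction (n = 2): r_full = 2·0.508/(1 + 0.508) = 0.6737
Then adjust to 125 items: n = 125/44 = 2.8409
r_new = n·r_full / (1 + (n − 1)·r_full) = 1.9139 / 2.2402 ≈ 0.8543

0.85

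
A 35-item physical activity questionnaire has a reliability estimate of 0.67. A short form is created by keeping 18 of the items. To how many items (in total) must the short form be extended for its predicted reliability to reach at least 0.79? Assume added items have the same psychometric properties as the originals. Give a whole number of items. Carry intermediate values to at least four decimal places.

First, r for the 18-item form: n = 18/35 = 0.5143, so r_18 = 0.5143·0.67/(1 + (0.5143 − 1)·0.67) = 0.5108
Then solve for n' with r_old = 0.5108, r_target = 0.79: n' = 0.79(1 − 0.5108)/[0.5108(1 − 0.79)] = 3.6028
Items = 3.6028 × 18 ≈ 64.85 → 65

65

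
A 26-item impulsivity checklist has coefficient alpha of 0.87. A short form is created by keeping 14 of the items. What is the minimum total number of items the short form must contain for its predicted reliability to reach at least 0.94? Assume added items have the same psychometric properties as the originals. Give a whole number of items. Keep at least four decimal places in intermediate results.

First, r for the 14-item form: n = 14/26 = 0.5385, so r_14 = 0.5385·0.87/(1 + (0.5385 − 1)·0.87) = 0.7828
Length factor from the short form to reach 0.94: n' = 0.94(1 − 0.7828) / [0.7828(1 − 0.94)] ≈ 4.3470
Total items = 4.3470 × 14 = 60.86, rounded up to 61.

61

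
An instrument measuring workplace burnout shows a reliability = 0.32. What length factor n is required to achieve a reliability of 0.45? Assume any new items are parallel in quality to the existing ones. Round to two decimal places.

n = 0.45 × (1 − 0.32) / [ 0.32 × (1 − 0.45) ]
  = 0.3060 / 0.1760 = 1.7386

1.74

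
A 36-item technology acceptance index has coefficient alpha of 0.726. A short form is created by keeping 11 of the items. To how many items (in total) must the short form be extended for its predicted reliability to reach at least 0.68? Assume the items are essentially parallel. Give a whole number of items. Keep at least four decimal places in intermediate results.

First, r for the 11-item form: n = 11/36 = 0.3056, so r_11 = 0.3056·0.726/(1 + (0.3056 − 1)·0.726) = 0.4474
Then solve for n' with r_old = 0.4474, r_target = 0.68: n' = 0.68(1 − 0.4474)/[0.4474(1 − 0.68)] = 2.6247
Items = 2.6247 × 11 ≈ 28.87 → 29

29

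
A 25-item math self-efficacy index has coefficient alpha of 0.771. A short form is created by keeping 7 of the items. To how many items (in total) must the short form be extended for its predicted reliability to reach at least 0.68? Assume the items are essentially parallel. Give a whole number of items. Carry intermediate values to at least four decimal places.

16

First, r for the 7-item form: n = 7/25 = 0.2800, so r_7 = 0.2800·0.771/(1 + (0.2800 − 1)·0.771) = 0.4853
Length factor from the short form to reach 0.68: n' = 0.68(1 − 0.4853) / [0.4853(1 − 0.68)] ≈ 2.2537
Total items = 2.2537 × 7 = 15.78, rounded up to 16.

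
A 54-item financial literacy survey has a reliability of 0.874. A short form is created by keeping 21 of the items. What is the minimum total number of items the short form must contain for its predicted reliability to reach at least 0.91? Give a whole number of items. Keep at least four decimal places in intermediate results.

79

Short-form reliability: n = 21/54 = 0.3889; r_21 = n·r/(1+(n−1)r) ≈ 0.7296
Length factor from the short form to reach 0.91: n' = 0.91(1 − 0.7296) / [0.7296(1 − 0.91)] ≈ 3.7473
Total items = 3.7473 × 21 = 78.69, rounded up to 79.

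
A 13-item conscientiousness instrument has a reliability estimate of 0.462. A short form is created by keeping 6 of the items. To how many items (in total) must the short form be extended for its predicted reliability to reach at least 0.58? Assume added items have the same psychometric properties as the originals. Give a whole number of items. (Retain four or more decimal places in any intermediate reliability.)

21

First, r for the 6-item form: n = 6/13 = 0.4615, so r_6 = 0.4615·0.462/(1 + (0.4615 − 1)·0.462) = 0.2838
Length factor from the short form to reach 0.58: n' = 0.58(1 − 0.2838) / [0.2838(1 − 0.58)] ≈ 3.4850
Total items = 3.4850 × 6 = 20.91, rounded up to 21.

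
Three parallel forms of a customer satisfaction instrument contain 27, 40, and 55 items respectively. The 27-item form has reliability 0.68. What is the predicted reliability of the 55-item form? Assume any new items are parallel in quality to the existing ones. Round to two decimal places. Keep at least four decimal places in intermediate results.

The 40-item form is not needed; work directly from the 27-item form with n = 55/27 = 2.0370.
r_{55} = n·r / (1 + (n − 1)·r) = 1.3852 / 1.7052 ≈ 0.8123

0.81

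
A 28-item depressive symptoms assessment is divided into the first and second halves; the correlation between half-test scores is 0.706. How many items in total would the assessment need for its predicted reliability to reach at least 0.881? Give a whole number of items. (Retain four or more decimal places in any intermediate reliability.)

44

Corrected full-test reliability: r_full = 2 × 0.706 / (1 + 0.706) ≈ 0.8277
Solve Spearman-Brown for n: n = 0.881(1 − 0.8277) / [0.8277(1 − 0.881)] = 1.5411
Required items = 1.5411 × 28 = 43.15, so 44 items.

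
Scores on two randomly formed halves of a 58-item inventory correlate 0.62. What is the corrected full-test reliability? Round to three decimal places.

Apply the Spearman-Brown correction with n = 2:
r_full = 2(0.62) / (1 + 0.62)
       = 1.2400 / 1.6200 = 0.7654

0.765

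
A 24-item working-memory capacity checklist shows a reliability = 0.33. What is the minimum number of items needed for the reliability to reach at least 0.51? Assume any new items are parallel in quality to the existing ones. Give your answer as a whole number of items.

n = 0.51(1 − 0.33) / [0.33(1 − 0.51)]
n = 0.3417 / 0.1617 ≈ 2.1132
So the test needs 2.1132 × 24 ≈ 50.72 items; rounding up, 51.

51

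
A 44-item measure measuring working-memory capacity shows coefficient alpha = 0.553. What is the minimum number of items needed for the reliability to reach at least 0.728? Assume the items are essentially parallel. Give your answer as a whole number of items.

96

n = 0.728 × (1 − 0.553) / [ 0.553 × (1 − 0.728) ]
  = 0.325416 / 0.150416 = 2.1634
2.1634 × 44 = 95.19 → 96 items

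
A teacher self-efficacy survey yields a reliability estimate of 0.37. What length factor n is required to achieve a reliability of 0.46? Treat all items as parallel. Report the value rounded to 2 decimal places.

1.45

Rearranging the Spearman-Brown formula for n,
n = r_target (1 − r_old) / [ r_old (1 − r_target) ]
n = 0.46(1 − 0.37) / [0.37(1 − 0.46)]
n = 0.2898 / 0.1998 ≈ 1.4505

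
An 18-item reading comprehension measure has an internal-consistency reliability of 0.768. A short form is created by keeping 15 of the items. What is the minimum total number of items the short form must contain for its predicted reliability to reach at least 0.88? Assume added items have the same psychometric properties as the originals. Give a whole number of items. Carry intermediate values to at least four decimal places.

40

Short-form reliability: n = 15/18 = 0.8333; r_15 = n·r/(1+(n−1)r) ≈ 0.7339
Length factor from the short form to reach 0.88: n' = 0.88(1 − 0.7339) / [0.7339(1 − 0.88)] ≈ 2.6589
Items = 2.6589 × 15 ≈ 39.88 → 40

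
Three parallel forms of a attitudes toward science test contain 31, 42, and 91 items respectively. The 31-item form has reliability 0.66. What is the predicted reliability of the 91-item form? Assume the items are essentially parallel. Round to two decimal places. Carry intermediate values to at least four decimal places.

Only the ratio of lengths matters: n = 91/31 = 2.9355
r_{91} = n·r / (1 + (n − 1)·r) = 1.9374 / 2.2774 ≈ 0.8507

0.85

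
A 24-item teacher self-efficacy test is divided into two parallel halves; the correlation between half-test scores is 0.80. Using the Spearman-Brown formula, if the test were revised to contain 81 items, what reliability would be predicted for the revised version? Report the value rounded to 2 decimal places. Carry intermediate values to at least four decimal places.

0.96

Full-test reliability from the split-half r: r_full = 2(0.80)/(1 + 0.80) = 0.8889
Then adjust to 81 items: n = 81/24 = 3.3750
r_new = n·r_full / (1 + (n − 1)·r_full) = 3.0000 / 3.1111 ≈ 0.9643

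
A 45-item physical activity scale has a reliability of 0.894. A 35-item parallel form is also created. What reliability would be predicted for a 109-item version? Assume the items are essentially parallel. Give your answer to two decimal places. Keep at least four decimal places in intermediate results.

0.95

The 35-item form is not needed; work directly from the 45-item form with n = 109/45 = 2.4222.
r_{109} = n·r / (1 + (n − 1)·r) = 2.1654 / 2.2714 ≈ 0.9533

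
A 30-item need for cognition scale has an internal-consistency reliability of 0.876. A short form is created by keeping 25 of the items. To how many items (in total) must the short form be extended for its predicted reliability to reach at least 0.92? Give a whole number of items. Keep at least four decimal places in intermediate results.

49

First, r for the 25-item form: n = 25/30 = 0.8333, so r_25 = 0.8333·0.876/(1 + (0.8333 − 1)·0.876) = 0.8548
Then solve for n' with r_old = 0.8548, r_target = 0.92: n' = 0.92(1 − 0.8548)/[0.8548(1 − 0.92)] = 1.9534
Items = 1.9534 × 25 ≈ 48.84 → 49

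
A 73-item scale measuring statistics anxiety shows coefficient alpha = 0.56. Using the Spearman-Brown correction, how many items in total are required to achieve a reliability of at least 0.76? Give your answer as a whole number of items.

n = 0.76(1 − 0.56) / [0.56(1 − 0.76)]
  = 0.3344 / 0.1344 = 2.4881
2.4881 × 73 = 181.63 → 182 items

182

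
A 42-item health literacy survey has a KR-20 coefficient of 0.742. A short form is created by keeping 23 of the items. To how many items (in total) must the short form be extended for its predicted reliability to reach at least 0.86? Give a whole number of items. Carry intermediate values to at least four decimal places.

90

First, r for the 23-item form: n = 23/42 = 0.5476, so r_23 = 0.5476·0.742/(1 + (0.5476 − 1)·0.742) = 0.6116
Length factor from the short form to reach 0.86: n' = 0.86(1 − 0.6116) / [0.6116(1 − 0.86)] ≈ 3.9011
Total items = 3.9011 × 23 = 89.73, rounded up to 90.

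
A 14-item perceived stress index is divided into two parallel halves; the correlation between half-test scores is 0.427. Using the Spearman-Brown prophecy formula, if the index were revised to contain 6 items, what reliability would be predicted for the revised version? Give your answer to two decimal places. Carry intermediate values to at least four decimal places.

Full-test reliability from the split-half r: r_full = 2(0.427)/(1 + 0.427) = 0.5985
Then adjust to 6 items: n = 6/14 = 0.4286
r_new = n·r_full / (1 + (n − 1)·r_full) = 0.2565 / 0.6580 ≈ 0.3898

0.39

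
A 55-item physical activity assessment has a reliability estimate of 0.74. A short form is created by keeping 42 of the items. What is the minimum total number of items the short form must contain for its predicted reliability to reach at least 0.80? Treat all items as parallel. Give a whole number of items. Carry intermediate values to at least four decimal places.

78

Short-form reliability: n = 42/55 = 0.7636; r_42 = n·r/(1+(n−1)r) ≈ 0.6849
Length factor from the short form to reach 0.80: n' = 0.80(1 − 0.6849) / [0.6849(1 − 0.80)] ≈ 1.8403
Total items = 1.8403 × 42 = 77.29, rounded up to 78.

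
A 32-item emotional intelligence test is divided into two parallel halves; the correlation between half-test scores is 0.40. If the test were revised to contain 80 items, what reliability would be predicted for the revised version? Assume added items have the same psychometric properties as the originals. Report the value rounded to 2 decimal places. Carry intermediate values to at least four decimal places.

0.77

Spearman-Brown correction (n = 2): r_full = 2·0.40/(1 + 0.40) = 0.5714
Length factor from 32 to 80 items: n = 80/32 = 2.5000
r_new = n·r_full / (1 + (n − 1)·r_full) = 1.4285 / 1.8571 ≈ 0.7692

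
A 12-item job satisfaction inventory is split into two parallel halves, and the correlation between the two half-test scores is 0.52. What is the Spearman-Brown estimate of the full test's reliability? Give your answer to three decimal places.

0.684

The full test is twice the length of either half (n = 2).
r_full = 2(0.52) / (1 + 0.52)
r_full = 1.0400 / 1.5200 ≈ 0.6842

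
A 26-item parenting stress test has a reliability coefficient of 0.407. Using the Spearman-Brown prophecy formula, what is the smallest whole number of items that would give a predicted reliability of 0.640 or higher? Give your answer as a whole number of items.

68

Rearranging the Spearman-Brown formula for n,
n = r*(1 − r) / [ r (1 − r*) ]
n = 0.640 × (1 − 0.407) / [ 0.407 × (1 − 0.640) ]
n = 0.379520 / 0.146520 ≈ 2.5902
Items needed = n × 26 = 2.5902 × 26 ≈ 67.35 → round up to 68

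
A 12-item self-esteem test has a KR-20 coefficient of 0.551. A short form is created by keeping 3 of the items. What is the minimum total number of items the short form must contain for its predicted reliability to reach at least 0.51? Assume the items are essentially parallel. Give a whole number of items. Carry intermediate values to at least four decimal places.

First, r for the 3-item form: n = 3/12 = 0.2500, so r_3 = 0.2500·0.551/(1 + (0.2500 − 1)·0.551) = 0.2348
Length factor from the short form to reach 0.51: n' = 0.51(1 − 0.2348) / [0.2348(1 − 0.51)] ≈ 3.3920
Items = 3.3920 × 3 ≈ 10.18 → 11

11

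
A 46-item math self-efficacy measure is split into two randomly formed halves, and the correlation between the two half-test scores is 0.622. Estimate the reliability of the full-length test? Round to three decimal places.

r_full = 2(0.622) / (1 + 0.622)
r_full = 1.2440 / 1.6220 ≈ 0.7670

0.767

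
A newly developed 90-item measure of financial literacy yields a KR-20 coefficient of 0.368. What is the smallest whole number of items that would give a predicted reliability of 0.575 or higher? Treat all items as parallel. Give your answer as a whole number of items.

210

n = 0.575 × (1 − 0.368) / [ 0.368 × (1 − 0.575) ]
n = 0.363400 / 0.156400 ≈ 2.3235
Items needed = n × 90 = 2.3235 × 90 ≈ 209.12 → round up to 210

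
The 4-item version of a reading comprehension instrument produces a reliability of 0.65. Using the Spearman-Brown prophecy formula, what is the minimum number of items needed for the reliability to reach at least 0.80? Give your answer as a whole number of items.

Invert Spearman-Brown to solve for n:
n = r*(1 − r) / [ r (1 − r*) ]
n = 0.80 × (1 − 0.65) / [ 0.65 × (1 − 0.80) ]
  = 0.2800 / 0.1300 = 2.1538
2.1538 × 4 = 8.62 → 9 items

9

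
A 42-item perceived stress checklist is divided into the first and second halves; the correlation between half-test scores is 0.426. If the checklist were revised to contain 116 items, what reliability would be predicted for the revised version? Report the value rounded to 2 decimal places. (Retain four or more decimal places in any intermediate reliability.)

Spearman-Brown correction (n = 2): r_full = 2·0.426/(1 + 0.426) = 0.5975
Length factor from 42 to 116 items: n = 116/42 = 2.7619
r_new = n·r_full / (1 + (n − 1)·r_full) = 1.6502 / 2.0527 ≈ 0.8039

0.80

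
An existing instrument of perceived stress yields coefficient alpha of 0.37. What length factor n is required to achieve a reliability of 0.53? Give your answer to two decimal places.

1.92

n = 0.53 × (1 − 0.37) / [ 0.37 × (1 − 0.53) ]
n = 0.3339 / 0.1739 ≈ 1.9201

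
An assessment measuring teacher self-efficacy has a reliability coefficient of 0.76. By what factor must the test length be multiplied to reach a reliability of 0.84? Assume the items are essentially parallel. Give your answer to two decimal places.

1.66

Spearman-Brown solved for the length factor n:
n = r*(1 − r) / [ r (1 − r*) ]
n = 0.84 × (1 − 0.76) / [ 0.76 × (1 − 0.84) ]
  = 0.2016 / 0.1216 = 1.6579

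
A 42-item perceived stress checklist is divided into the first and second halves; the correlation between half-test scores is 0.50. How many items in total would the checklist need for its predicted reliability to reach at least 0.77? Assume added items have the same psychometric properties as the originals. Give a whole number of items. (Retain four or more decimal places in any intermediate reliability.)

71

Corrected full-test reliability: r_full = 2 × 0.50 / (1 + 0.50) ≈ 0.6667
Solve Spearman-Brown for n: n = 0.77(1 − 0.6667) / [0.6667(1 − 0.77)] = 1.6737
Required items = 1.6737 × 42 = 70.30, so 71 items.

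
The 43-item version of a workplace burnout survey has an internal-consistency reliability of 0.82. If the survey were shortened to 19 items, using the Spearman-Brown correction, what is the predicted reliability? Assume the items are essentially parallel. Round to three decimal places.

0.668

n = 19/43 = 0.4419
r_new = 0.4419·0.82 / [1 + (0.4419 − 1)·0.82]
r_new = 0.3624 / 0.5424 ≈ 0.6681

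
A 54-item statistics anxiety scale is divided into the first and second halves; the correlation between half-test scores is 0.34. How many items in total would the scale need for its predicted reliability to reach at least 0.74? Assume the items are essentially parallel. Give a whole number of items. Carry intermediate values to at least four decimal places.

150

r_full = 2(0.34)/(1 + 0.34) = 0.5075
n = r_tgt(1 − r_full) / [r_full(1 − r_tgt)] = 0.74 × 0.4925 / (0.5075 × 0.26) ≈ 2.7620
Required items = 2.7620 × 54 = 149.15, so 150 items.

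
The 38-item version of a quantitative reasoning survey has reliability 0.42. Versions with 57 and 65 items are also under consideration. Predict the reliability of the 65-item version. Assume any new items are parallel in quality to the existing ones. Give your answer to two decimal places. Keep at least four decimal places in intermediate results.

Only the ratio of lengths matters: n = 65/38 = 1.7105
r_{65} = n·r / (1 + (n − 1)·r) = 0.7184 / 1.2984 ≈ 0.5533

0.55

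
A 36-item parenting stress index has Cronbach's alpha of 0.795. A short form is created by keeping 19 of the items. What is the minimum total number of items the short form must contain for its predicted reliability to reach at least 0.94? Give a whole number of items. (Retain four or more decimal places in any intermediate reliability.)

Short-form reliability: n = 19/36 = 0.5278; r_19 = n·r/(1+(n−1)r) ≈ 0.6718
Then solve for n' with r_old = 0.6718, r_target = 0.94: n' = 0.94(1 − 0.6718)/[0.6718(1 − 0.94)] = 7.6538
Total items = 7.6538 × 19 = 145.42, rounded up to 146.

146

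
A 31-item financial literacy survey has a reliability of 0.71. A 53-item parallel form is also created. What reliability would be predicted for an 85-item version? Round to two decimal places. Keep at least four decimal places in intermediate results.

Only the ratio of lengths matters: n = 85/31 = 2.7419
r_{85} = n·r / (1 + (n − 1)·r) = 1.9467 / 2.2367 ≈ 0.8703

0.87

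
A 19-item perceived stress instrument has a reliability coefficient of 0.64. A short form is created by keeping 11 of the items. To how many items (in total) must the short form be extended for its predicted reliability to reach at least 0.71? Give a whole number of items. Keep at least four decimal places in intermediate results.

First, r for the 11-item form: n = 11/19 = 0.5789, so r_11 = 0.5789·0.64/(1 + (0.5789 − 1)·0.64) = 0.5072
Length factor from the short form to reach 0.71: n' = 0.71(1 − 0.5072) / [0.5072(1 − 0.71)] ≈ 2.3788
Total items = 2.3788 × 11 = 26.17, rounded up to 27.

27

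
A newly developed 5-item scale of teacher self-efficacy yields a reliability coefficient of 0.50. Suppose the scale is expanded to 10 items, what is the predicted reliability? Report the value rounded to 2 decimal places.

0.67

Length ratio n = 10/5 = 2
r_new = (2 × 0.50) / (1 + (2 − 1) × 0.50)
r_new = 1.0000 / 1.5000 ≈ 0.6667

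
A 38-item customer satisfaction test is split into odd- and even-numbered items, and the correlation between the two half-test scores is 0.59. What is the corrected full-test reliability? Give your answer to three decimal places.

0.742

Apply the Spearman-Brown correction with n = 2:
r_full = 2(0.59) / (1 + 0.59)
r_full = 1.1800 / 1.5900 ≈ 0.7421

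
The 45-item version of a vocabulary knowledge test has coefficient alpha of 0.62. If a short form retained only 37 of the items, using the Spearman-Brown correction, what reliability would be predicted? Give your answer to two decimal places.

0.57

n = 37/45 = 0.8222
By Spearman-Brown, r_new = n r / (1 + (n − 1) r).
r_new = 0.8222·0.62 / [1 + (0.8222 − 1)·0.62]
r_new = 0.5098 / 0.8898 ≈ 0.5729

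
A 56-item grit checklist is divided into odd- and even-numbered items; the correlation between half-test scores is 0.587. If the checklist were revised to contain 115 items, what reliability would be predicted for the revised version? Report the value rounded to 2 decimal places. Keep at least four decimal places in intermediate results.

0.85

First correct the split-half correlation to full-test reliability: r_full = 2 × 0.587 / (1 + 0.587) ≈ 0.7398
Then adjust to 115 items: n = 115/56 = 2.0536
r_new = n·r_full / (1 + (n − 1)·r_full) = 1.5193 / 1.7795 ≈ 0.8538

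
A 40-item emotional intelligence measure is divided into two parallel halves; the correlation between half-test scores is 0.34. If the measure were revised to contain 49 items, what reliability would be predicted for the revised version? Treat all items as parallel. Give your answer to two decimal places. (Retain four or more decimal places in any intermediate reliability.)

0.56

Spearman-Brown correction (n = 2): r_full = 2·0.34/(1 + 0.34) = 0.5075
Length factor from 40 to 49 items: n = 49/40 = 1.2250
r_new = n·r_full / (1 + (n − 1)·r_full) = 0.6217 / 1.1142 ≈ 0.5580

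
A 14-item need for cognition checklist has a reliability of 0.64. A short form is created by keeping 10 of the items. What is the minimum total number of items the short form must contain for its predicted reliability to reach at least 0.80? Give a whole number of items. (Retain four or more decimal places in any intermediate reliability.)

32

Short-form reliability: n = 10/14 = 0.7143; r_10 = n·r/(1+(n−1)r) ≈ 0.5594
Then solve for n' with r_old = 0.5594, r_target = 0.80: n' = 0.80(1 − 0.5594)/[0.5594(1 − 0.80)] = 3.1505
Total items = 3.1505 × 10 = 31.51, rounded up to 32.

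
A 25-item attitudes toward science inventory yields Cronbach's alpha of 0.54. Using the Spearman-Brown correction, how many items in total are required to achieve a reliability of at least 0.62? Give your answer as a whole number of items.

Invert Spearman-Brown to solve for n:
n = r_target (1 − r_old) / [ r_old (1 − r_target) ]
n = 0.62 × (1 − 0.54) / [ 0.54 × (1 − 0.62) ]
  = 0.2852 / 0.2052 = 1.3899
So the test needs 1.3899 × 25 ≈ 34.75 items; rounding up, 35.

35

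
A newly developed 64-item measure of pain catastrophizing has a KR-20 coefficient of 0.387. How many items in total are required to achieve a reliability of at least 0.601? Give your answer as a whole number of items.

153

Rearranging the Spearman-Brown formula for n,
n = r*(1 − r) / [ r (1 − r*) ]
n = 0.601(1 − 0.387) / [0.387(1 − 0.601)]
  = 0.368413 / 0.154413 = 2.3859
2.3859 × 64 = 152.70 → 153 items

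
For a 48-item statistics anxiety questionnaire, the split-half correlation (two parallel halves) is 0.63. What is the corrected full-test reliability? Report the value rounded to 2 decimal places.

0.77

Each half is half the length of the full test, so the full test is n = 2 times a half.
r_full = 2r_hh / (1 + r_hh) = 2 × 0.63 / (1 + 0.63)
       = 1.2600 / 1.6300 = 0.7730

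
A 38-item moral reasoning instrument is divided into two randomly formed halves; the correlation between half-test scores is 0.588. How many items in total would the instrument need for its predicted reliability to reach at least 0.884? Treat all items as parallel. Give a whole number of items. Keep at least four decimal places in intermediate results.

r_full = 2(0.588)/(1 + 0.588) = 0.7406
Solve Spearman-Brown for n: n = 0.884(1 − 0.7406) / [0.7406(1 − 0.884)] = 2.6692
Items = 2.6692 × 38 ≈ 101.43 → 102

102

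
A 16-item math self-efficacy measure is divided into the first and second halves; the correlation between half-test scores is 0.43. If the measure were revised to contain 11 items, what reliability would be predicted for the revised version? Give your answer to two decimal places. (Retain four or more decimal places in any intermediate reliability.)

Full-test reliability from the split-half r: r_full = 2(0.43)/(1 + 0.43) = 0.6014
Then adjust to 11 items: n = 11/16 = 0.6875
r_new = n·r_full / (1 + (n − 1)·r_full) = 0.4135 / 0.8121 ≈ 0.5092

0.51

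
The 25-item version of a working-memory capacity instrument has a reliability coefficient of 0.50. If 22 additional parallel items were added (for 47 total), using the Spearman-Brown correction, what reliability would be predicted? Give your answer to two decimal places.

The new length is 47/25 = 1.88 times the old.
Spearman-Brown: r_new = n·r / (1 + (n − 1)·r)
r_new = 1.88·0.50 / [1 + (1.88 − 1)·0.50]
r_new = 0.9400 / 1.4400 ≈ 0.6528

0.65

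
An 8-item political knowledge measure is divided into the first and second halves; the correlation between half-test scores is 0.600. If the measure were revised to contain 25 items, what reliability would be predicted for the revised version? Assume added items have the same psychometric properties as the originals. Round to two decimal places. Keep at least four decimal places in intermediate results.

First correct the split-half correlation to full-test reliability: r_full = 2 × 0.600 / (1 + 0.600) ≈ 0.7500
Length factor from 8 to 25 items: n = 25/8 = 3.1250
r_new = n·r_full / (1 + (n − 1)·r_full) = 2.3438 / 2.5938 ≈ 0.9036

0.90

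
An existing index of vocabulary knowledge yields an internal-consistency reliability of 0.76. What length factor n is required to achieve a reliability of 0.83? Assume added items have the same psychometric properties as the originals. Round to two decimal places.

n = 0.83 × (1 − 0.76) / [ 0.76 × (1 − 0.83) ]
  = 0.1992 / 0.1292 = 1.5418

1.54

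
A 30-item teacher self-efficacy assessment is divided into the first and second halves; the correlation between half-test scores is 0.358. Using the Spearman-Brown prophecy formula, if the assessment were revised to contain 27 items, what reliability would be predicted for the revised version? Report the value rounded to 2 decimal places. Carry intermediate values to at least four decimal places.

0.50

First correct the split-half correlation to full-test reliability: r_full = 2 × 0.358 / (1 + 0.358) ≈ 0.5272
Then adjust to 27 items: n = 27/30 = 0.9000
r_new = n·r_full / (1 + (n − 1)·r_full) = 0.4745 / 0.9473 ≈ 0.5009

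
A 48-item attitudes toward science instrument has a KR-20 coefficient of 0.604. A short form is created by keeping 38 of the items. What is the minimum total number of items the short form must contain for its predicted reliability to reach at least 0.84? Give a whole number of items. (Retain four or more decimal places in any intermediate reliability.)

166

First, r for the 38-item form: n = 38/48 = 0.7917, so r_38 = 0.7917·0.604/(1 + (0.7917 − 1)·0.604) = 0.5470
Then solve for n' with r_old = 0.5470, r_target = 0.84: n' = 0.84(1 − 0.5470)/[0.5470(1 − 0.84)] = 4.3478
Items = 4.3478 × 38 ≈ 165.22 → 166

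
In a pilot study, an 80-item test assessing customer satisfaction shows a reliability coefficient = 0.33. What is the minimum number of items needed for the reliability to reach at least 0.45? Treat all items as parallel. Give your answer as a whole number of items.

n = 0.45(1 − 0.33) / [0.33(1 − 0.45)]
n = 0.3015 / 0.1815 ≈ 1.6612
So the test needs 1.6612 × 80 ≈ 132.90 items; rounding up, 133.

133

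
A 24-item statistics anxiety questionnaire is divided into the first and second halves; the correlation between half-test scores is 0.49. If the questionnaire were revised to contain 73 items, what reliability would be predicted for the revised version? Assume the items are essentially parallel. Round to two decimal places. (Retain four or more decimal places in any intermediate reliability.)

0.85

First correct the split-half correlation to full-test reliability: r_full = 2 × 0.49 / (1 + 0.49) ≈ 0.6577
Length factor from 24 to 73 items: n = 73/24 = 3.0417
r_new = n·r_full / (1 + (n − 1)·r_full) = 2.0005 / 2.3428 ≈ 0.8539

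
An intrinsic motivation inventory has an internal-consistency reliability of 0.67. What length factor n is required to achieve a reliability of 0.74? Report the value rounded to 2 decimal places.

1.40

n = 0.74 × (1 − 0.67) / [ 0.67 × (1 − 0.74) ]
  = 0.2442 / 0.1742 = 1.4018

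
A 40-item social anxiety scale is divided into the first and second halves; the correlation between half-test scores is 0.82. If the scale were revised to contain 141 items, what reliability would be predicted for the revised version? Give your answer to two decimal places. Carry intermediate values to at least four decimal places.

Spearman-Brown correction (n = 2): r_full = 2·0.82/(1 + 0.82) = 0.9011
Then adjust to 141 items: n = 141/40 = 3.5250
r_new = n·r_full / (1 + (n − 1)·r_full) = 3.1764 / 3.2753 ≈ 0.9698

0.97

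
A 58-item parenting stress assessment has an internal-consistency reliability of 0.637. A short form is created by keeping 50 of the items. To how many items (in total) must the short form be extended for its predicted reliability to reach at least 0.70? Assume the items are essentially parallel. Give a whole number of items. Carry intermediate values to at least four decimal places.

First, r for the 50-item form: n = 50/58 = 0.8621, so r_50 = 0.8621·0.637/(1 + (0.8621 − 1)·0.637) = 0.6020
Then solve for n' with r_old = 0.6020, r_target = 0.70: n' = 0.70(1 − 0.6020)/[0.6020(1 − 0.70)] = 1.5426
Total items = 1.5426 × 50 = 77.13, rounded up to 78.

78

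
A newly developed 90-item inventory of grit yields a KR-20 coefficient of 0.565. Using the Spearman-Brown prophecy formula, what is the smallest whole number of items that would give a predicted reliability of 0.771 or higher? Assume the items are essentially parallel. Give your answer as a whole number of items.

234

Rearranging the Spearman-Brown formula for n,
n = r*(1 − r) / [ r (1 − r*) ]
n = [0.771 × 0.435] / [0.565 × 0.229]
n = 0.335385 / 0.129385 ≈ 2.5921
2.5921 × 90 = 233.29 → 234 items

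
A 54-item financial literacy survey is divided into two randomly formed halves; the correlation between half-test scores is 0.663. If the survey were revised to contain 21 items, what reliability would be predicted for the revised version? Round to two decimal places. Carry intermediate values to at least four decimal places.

Full-test reliability from the split-half r: r_full = 2(0.663)/(1 + 0.663) = 0.7974
Then adjust to 21 items: n = 21/54 = 0.3889
r_new = n·r_full / (1 + (n − 1)·r_full) = 0.3101 / 0.5127 ≈ 0.6048

0.60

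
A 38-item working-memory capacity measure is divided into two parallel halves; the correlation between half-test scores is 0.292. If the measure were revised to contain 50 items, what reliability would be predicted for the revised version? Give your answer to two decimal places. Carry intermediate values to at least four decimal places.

First correct the split-half correlation to full-test reliability: r_full = 2 × 0.292 / (1 + 0.292) ≈ 0.4520
Then adjust to 50 items: n = 50/38 = 1.3158
r_new = n·r_full / (1 + (n − 1)·r_full) = 0.5947 / 1.1427 ≈ 0.5204

0.52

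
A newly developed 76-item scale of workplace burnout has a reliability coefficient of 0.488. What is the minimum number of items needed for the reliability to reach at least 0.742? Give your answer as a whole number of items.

n = 0.742(1 − 0.488) / [0.488(1 − 0.742)]
n = 0.379904 / 0.125904 ≈ 3.0174
So the test needs 3.0174 × 76 ≈ 229.32 items; rounding up, 230.

230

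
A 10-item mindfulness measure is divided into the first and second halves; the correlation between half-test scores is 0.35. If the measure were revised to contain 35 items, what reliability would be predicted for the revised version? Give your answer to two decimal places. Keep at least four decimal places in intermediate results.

0.79

Spearman-Brown correction (n = 2): r_full = 2·0.35/(1 + 0.35) = 0.5185
Then adjust to 35 items: n = 35/10 = 3.5000
r_new = n·r_full / (1 + (n − 1)·r_full) = 1.8147 / 2.2962 ≈ 0.7903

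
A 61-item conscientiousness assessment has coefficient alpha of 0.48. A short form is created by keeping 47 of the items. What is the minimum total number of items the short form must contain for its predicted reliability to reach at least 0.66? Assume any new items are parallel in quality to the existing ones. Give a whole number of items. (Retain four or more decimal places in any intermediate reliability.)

129

Short-form reliability: n = 47/61 = 0.7705; r_47 = n·r/(1+(n−1)r) ≈ 0.4156
Length factor from the short form to reach 0.66: n' = 0.66(1 − 0.4156) / [0.4156(1 − 0.66)] ≈ 2.7296
Items = 2.7296 × 47 ≈ 128.29 → 129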